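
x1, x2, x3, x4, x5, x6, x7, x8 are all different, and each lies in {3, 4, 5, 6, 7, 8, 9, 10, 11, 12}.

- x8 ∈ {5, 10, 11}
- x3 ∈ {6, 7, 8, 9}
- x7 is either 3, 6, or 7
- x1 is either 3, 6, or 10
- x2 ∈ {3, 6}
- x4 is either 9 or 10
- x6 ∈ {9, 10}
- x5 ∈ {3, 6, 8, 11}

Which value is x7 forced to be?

Among the 8 variables, 5 fits only x8 (and all 8 values in {3, 5, 6, 7, 8, 9, 10, 11} must be used), so x8 = 5.
The 7 still-open variables draw from only 7 values {3, 6, 7, 8, 9, 10, 11}, so each is used; only x5 can be 11, hence x5 = 11.
Among the 6 still-open variables, 8 fits only x3 (and all 6 values in {3, 6, 7, 8, 9, 10} must be used), so x3 = 8.
The 5 still-open variables draw from only 5 values {3, 6, 7, 9, 10}, so each is used; only x7 can be 7, hence x7 = 7.

7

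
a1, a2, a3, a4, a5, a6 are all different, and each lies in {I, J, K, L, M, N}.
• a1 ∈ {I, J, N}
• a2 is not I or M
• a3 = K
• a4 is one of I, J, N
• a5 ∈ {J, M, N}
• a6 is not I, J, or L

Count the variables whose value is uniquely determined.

2

a3 has just one choice, so a3 = K. Remove K from a2, a6.
The 5 still-open variables together cover exactly {I, J, L, M, N} — 5 values for 5 variables — and L appears only in a2's list, so a2 = L.
Determined: a2=L, a3=K. The other variables each still have more than one consistent value. That makes 2.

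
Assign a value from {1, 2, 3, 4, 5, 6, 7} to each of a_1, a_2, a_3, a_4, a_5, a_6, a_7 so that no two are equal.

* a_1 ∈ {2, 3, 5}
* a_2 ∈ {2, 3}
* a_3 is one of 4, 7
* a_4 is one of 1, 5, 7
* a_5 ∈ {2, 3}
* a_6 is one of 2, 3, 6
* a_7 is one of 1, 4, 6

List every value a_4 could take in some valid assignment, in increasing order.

The 2 variables a_2 and a_5 are confined to {2, 3}, which locks those values in; drop them from a_1, a_6.
a_1 has just one choice, so a_1 = 5. So a_4 can't be 5.
a_6 must be 6 (only option left). So a_7 can't be 6.
No further eliminations apply; a_4 can still be any of 1, 7.

1, 7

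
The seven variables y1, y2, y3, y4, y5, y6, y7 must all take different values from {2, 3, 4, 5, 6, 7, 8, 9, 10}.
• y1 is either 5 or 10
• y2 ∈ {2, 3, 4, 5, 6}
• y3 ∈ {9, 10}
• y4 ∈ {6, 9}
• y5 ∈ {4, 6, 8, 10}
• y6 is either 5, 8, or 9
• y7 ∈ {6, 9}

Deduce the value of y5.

The 2 variables y4 and y7 are confined to {6, 9}, which locks those values in; drop them from y2, y3, y5, y6.
That leaves y3 = 10. Eliminate 10 elsewhere: y1, y5.
y1 has just one choice, so y1 = 5. So y2, y6 can't be 5.
That leaves y6 = 8. Eliminate 8 elsewhere: y5.
So y5 = 4.

4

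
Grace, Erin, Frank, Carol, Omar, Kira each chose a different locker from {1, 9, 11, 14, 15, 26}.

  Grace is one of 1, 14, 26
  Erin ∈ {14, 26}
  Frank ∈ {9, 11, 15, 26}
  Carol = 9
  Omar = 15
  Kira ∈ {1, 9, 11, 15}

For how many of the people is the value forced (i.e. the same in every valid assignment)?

2

Carol has just one choice, so Carol = 9. So Frank, Kira can't be 9.
That leaves Omar = 15. Eliminate 15 elsewhere: Frank, Kira.
Determined: Carol=9, Omar=15. The other people each still have more than one consistent value. That makes 2.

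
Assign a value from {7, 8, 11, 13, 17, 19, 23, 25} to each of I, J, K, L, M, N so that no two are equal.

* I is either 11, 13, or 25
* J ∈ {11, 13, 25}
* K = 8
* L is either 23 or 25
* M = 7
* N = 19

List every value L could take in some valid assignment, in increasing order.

K must be 8 (only option left).
That leaves M = 7.
N must be 19 (only option left).
No further eliminations apply; L can still be any of 23, 25.

23, 25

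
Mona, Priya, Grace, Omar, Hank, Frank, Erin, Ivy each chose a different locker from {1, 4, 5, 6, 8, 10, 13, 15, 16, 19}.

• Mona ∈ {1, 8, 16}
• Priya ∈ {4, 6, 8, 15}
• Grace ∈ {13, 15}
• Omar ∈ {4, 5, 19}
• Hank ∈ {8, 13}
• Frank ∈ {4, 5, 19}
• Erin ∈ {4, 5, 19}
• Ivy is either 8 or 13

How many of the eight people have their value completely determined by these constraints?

Hank and Ivy share exactly the 2 values {8, 13}; by pigeonhole those values go to them, so strike 8, 13 from Mona, Priya, Grace.
Grace must be 15 (only option left). Eliminate 15 elsewhere: Priya.
Omar, Frank, Erin between them cover only {4, 5, 19} — a naked triple. Remove those values from Priya.
Priya has just one choice, so Priya = 6.
Determined: Priya=6, Grace=15. The other people each still have more than one consistent value. That makes 2.

2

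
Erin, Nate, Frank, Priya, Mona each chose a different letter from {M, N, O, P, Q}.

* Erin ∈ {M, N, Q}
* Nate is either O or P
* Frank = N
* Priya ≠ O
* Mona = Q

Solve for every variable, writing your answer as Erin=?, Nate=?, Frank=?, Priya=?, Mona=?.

Erin=M, Nate=O, Frank=N, Priya=P, Mona=Q

Frank has just one choice, so Frank = N. Strike N from Erin, Priya.
Mona has just one choice, so Mona = Q. Remove Q from Erin, Priya.
That leaves Erin = M. So Priya can't be M.
Priya must be P (only option left). Strike P from Nate.
Nate must be O (only option left).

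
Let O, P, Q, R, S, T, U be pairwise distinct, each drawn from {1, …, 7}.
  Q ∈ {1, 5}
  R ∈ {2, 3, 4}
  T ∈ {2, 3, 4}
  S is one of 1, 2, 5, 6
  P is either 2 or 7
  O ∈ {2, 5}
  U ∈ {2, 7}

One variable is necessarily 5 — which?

O

Among the 7 variables, 6 fits only S (and all 7 values in {1, 2, 3, 4, 5, 6, 7} must be used), so S = 6.
Among the 6 still-open variables, 1 fits only Q (and all 6 values in {1, 2, 3, 4, 5, 7} must be used), so Q = 1.
The 5 still-open variables together cover exactly {2, 3, 4, 5, 7} — 5 values for 5 variables — and 5 appears only in O's list, so O = 5.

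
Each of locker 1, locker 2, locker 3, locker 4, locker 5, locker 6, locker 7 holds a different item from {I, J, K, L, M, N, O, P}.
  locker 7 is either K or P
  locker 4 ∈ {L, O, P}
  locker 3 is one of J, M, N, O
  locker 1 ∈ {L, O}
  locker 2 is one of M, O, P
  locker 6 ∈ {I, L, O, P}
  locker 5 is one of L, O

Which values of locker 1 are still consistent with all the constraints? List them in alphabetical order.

L, O

locker 1 and locker 5 share exactly the 2 values {L, O}; by pigeonhole those values go to them, so strike L, O from locker 2, locker 3, locker 4, locker 6.
locker 4 has just one choice, so locker 4 = P. Strike P from locker 2, locker 6, locker 7.
locker 6 has just one choice, so locker 6 = I.
locker 7 must be K (only option left).
locker 2 has just one choice, so locker 2 = M. Strike M from locker 3.
No further eliminations apply; locker 1 can still be any of L, O.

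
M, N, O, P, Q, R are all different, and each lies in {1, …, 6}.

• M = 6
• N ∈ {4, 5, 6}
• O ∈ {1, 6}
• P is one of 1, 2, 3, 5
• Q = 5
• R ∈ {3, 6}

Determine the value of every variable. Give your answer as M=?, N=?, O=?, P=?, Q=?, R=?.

M=6, N=4, O=1, P=2, Q=5, R=3

M has just one choice, so M = 6. Remove 6 from N, O, R.
That leaves O = 1. Eliminate 1 elsewhere: P.
Q has just one choice, so Q = 5. Remove 5 from N, P.
R has just one choice, so R = 3. So P can't be 3.
N must be 4 (only option left).
P must be 2 (only option left).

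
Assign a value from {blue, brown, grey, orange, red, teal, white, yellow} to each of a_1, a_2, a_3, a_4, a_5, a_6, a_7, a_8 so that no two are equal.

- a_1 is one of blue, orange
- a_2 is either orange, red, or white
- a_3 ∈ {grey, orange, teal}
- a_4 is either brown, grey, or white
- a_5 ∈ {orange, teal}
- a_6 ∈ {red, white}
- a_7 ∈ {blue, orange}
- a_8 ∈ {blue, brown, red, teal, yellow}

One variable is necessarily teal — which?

The 8 variables draw from only 8 values {blue, brown, grey, orange, red, teal, white, yellow}, so each is used; only a_8 can be yellow, hence a_8 = yellow.
Among the 7 still-open variables, brown fits only a_4 (and all 7 values in {blue, brown, grey, orange, red, teal, white} must be used), so a_4 = brown.
The 6 still-open variables draw from only 6 values {blue, grey, orange, red, teal, white}, so each is used; only a_3 can be grey, hence a_3 = grey.
Among the 5 still-open variables, teal fits only a_5 (and all 5 values in {blue, orange, red, teal, white} must be used), so a_5 = teal.

a_5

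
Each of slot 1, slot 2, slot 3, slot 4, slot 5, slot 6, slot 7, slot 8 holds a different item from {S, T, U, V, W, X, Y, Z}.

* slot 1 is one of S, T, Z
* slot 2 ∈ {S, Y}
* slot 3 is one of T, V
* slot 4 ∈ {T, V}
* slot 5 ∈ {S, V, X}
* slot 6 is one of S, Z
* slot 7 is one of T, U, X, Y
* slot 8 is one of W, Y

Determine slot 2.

The 8 variables together cover exactly {S, T, U, V, W, X, Y, Z} — 8 values for 8 variables — and U appears only in slot 7's list, so slot 7 = U.
The 7 still-open variables together cover exactly {S, T, V, W, X, Y, Z} — 7 values for 7 variables — and W appears only in slot 8's list, so slot 8 = W.
Among the 6 still-open variables, X fits only slot 5 (and all 6 values in {S, T, V, X, Y, Z} must be used), so slot 5 = X.
Among the 5 still-open variables, Y fits only slot 2 (and all 5 values in {S, T, V, Y, Z} must be used), so slot 2 = Y.

Y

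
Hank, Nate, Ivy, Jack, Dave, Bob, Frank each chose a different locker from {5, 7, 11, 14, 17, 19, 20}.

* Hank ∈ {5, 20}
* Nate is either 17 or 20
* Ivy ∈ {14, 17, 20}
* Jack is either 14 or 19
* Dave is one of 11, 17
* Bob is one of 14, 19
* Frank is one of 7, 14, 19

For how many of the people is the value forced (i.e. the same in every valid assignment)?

The 7 variables draw from only 7 values {5, 7, 11, 14, 17, 19, 20}, so each is used; only Hank can be 5, hence Hank = 5.
Among the 6 still-open variables, 7 fits only Frank (and all 6 values in {7, 11, 14, 17, 19, 20} must be used), so Frank = 7.
The 5 still-open variables draw from only 5 values {11, 14, 17, 19, 20}, so each is used; only Dave can be 11, hence Dave = 11.
The 2 variables Jack and Bob are confined to {14, 19}, which locks those values in; drop them from Ivy.
Determined: Hank=5, Dave=11, Frank=7. The other people each still have more than one consistent value. That makes 3.

3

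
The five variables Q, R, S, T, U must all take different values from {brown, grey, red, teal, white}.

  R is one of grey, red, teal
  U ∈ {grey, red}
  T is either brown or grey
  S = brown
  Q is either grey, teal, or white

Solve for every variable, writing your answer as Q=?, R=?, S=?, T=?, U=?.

S must be brown (only option left). Eliminate brown elsewhere: T.
T has just one choice, so T = grey. Strike grey from Q, R, U.
U's domain is down to {red}, so U = red. Remove red from R.
R has just one choice, so R = teal. Eliminate teal elsewhere: Q.
That leaves Q = white.

Q=white, R=teal, S=brown, T=grey, U=red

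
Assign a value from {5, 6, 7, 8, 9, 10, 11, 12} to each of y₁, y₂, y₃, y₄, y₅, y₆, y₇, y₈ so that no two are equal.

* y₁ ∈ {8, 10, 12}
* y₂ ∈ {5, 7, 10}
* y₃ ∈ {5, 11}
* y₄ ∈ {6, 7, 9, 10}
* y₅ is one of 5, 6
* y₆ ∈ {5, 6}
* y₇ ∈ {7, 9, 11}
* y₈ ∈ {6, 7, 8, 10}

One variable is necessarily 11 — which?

y₃

The 8 variables together cover exactly {5, 6, 7, 8, 9, 10, 11, 12} — 8 values for 8 variables — and 12 appears only in y₁'s list, so y₁ = 12.
Among the 7 still-open variables, 8 fits only y₈ (and all 7 values in {5, 6, 7, 8, 9, 10, 11} must be used), so y₈ = 8.
The 2 variables y₅ and y₆ are confined to {5, 6}, which locks those values in; drop them from y₂, y₃, y₄.
So 11 goes to y₃.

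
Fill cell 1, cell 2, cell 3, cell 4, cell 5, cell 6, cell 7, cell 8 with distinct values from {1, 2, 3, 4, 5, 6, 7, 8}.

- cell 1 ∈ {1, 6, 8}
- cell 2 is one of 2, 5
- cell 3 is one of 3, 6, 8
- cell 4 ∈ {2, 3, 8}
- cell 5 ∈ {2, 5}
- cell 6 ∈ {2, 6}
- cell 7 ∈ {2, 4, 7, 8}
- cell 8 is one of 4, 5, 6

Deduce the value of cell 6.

Among the 8 variables, 1 fits only cell 1 (and all 8 values in {1, 2, 3, 4, 5, 6, 7, 8} must be used), so cell 1 = 1.
The 7 still-open variables together cover exactly {2, 3, 4, 5, 6, 7, 8} — 7 values for 7 variables — and 7 appears only in cell 7's list, so cell 7 = 7.
The 6 still-open variables draw from only 6 values {2, 3, 4, 5, 6, 8}, so each is used; only cell 8 can be 4, hence cell 8 = 4.
The 2 variables cell 2 and cell 5 are confined to {2, 5}, which locks those values in; drop them from cell 4, cell 6.
So cell 6 = 6.

6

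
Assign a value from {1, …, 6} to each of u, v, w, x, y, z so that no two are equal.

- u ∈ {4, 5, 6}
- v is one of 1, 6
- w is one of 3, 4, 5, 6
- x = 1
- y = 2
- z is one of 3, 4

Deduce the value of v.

x must be 1 (only option left). Remove 1 from v.
So v = 6.

6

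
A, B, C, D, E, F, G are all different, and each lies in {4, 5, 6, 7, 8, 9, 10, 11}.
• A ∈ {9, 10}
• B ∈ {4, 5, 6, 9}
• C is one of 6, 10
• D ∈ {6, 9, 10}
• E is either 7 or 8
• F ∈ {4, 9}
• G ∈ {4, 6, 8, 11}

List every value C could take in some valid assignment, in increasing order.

A, C, D between them cover only {6, 9, 10} — a naked triple. Remove those values from B, F, G.
F has just one choice, so F = 4. Strike 4 from B, G.
B has just one choice, so B = 5.
No further eliminations apply; C can still be any of 6, 10.

6, 10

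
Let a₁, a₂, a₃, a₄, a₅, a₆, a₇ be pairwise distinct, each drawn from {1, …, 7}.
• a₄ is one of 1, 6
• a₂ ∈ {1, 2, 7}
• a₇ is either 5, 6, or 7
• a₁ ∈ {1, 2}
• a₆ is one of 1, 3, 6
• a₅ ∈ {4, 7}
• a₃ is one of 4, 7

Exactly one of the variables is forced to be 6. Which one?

The 7 variables draw from only 7 values {1, 2, 3, 4, 5, 6, 7}, so each is used; only a₆ can be 3, hence a₆ = 3.
The 6 still-open variables draw from only 6 values {1, 2, 4, 5, 6, 7}, so each is used; only a₇ can be 5, hence a₇ = 5.
The 5 still-open variables together cover exactly {1, 2, 4, 6, 7} — 5 values for 5 variables — and 6 appears only in a₄'s list, so a₄ = 6.

a₄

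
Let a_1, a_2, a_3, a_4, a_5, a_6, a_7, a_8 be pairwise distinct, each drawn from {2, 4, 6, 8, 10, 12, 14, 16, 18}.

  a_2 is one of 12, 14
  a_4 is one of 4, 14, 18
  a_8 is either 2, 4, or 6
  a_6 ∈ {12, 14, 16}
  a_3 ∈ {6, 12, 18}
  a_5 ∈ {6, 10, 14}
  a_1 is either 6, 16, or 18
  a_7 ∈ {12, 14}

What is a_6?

16

The 8 variables together cover exactly {2, 4, 6, 10, 12, 14, 16, 18} — 8 values for 8 variables — and 2 appears only in a_8's list, so a_8 = 2.
The 7 still-open variables draw from only 7 values {4, 6, 10, 12, 14, 16, 18}, so each is used; only a_4 can be 4, hence a_4 = 4.
The 6 still-open variables together cover exactly {6, 10, 12, 14, 16, 18} — 6 values for 6 variables — and 10 appears only in a_5's list, so a_5 = 10.
The 2 variables a_2 and a_7 are confined to {12, 14}, which locks those values in; drop them from a_3, a_6.
So a_6 = 16.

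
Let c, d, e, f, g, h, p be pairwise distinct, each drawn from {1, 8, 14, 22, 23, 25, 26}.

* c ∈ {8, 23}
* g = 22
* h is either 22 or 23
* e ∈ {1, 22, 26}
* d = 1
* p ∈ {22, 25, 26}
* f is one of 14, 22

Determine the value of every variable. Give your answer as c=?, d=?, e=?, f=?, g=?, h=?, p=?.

d must be 1 (only option left). So e can't be 1.
g has just one choice, so g = 22. Remove 22 from e, f, h, p.
h must be 23 (only option left). Eliminate 23 elsewhere: c.
That leaves c = 8.
e must be 26 (only option left). Remove 26 from p.
f must be 14 (only option left).
p has just one choice, so p = 25.

c=8, d=1, e=26, f=14, g=22, h=23, p=25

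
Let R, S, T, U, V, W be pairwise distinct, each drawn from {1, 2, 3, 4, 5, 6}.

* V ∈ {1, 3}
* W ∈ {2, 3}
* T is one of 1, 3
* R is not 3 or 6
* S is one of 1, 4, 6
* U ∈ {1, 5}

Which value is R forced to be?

The 6 variables draw from only 6 values {1, 2, 3, 4, 5, 6}, so each is used; only S can be 6, hence S = 6.
The 5 still-open variables together cover exactly {1, 2, 3, 4, 5} — 5 values for 5 variables — and 4 appears only in R's list, so R = 4.

4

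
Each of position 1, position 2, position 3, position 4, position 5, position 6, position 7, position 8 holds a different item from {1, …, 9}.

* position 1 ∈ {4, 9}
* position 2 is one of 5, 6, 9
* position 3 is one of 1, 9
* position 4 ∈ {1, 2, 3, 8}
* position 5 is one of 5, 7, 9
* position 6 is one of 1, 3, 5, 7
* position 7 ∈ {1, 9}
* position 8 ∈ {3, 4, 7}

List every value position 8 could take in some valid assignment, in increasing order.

3, 7

position 3 and position 7 share exactly the 2 values {1, 9}; by pigeonhole those values go to them, so strike 1, 9 from position 1, position 2, position 4, position 5, position 6.
position 1 has just one choice, so position 1 = 4. Eliminate 4 elsewhere: position 8.
The 3 variables position 5, position 6, position 8 are confined to {3, 5, 7}, which locks those values in; drop them from position 2, position 4.
position 2 has just one choice, so position 2 = 6.
No further eliminations apply; position 8 can still be any of 3, 7.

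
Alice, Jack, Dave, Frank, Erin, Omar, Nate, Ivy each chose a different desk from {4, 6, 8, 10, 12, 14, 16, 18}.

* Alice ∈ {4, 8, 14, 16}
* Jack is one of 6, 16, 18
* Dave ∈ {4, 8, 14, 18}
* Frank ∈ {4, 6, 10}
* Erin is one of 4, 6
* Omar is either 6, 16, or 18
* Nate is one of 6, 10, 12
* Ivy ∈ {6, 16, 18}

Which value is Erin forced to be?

Among the 8 variables, 12 fits only Nate (and all 8 values in {4, 6, 8, 10, 12, 14, 16, 18} must be used), so Nate = 12.
The 7 still-open variables together cover exactly {4, 6, 8, 10, 14, 16, 18} — 7 values for 7 variables — and 10 appears only in Frank's list, so Frank = 10.
Jack, Omar, Ivy between them cover only {6, 16, 18} — a naked triple. Remove those values from Alice, Dave, Erin.
So Erin = 4.

4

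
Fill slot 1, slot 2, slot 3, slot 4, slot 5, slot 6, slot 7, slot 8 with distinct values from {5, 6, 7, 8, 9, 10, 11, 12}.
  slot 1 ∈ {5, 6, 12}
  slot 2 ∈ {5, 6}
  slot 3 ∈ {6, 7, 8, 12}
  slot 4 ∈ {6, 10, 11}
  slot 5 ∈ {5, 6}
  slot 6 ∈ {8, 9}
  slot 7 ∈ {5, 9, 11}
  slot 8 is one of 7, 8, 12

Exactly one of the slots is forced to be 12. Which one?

The 8 variables together cover exactly {5, 6, 7, 8, 9, 10, 11, 12} — 8 values for 8 variables — and 10 appears only in slot 4's list, so slot 4 = 10.
The 7 still-open variables together cover exactly {5, 6, 7, 8, 9, 11, 12} — 7 values for 7 variables — and 11 appears only in slot 7's list, so slot 7 = 11.
The 6 still-open variables together cover exactly {5, 6, 7, 8, 9, 12} — 6 values for 6 variables — and 9 appears only in slot 6's list, so slot 6 = 9.
slot 2 and slot 5 share exactly the 2 values {5, 6}; by pigeonhole those values go to them, so strike 5, 6 from slot 1, slot 3.
So 12 goes to slot 1.

slot 1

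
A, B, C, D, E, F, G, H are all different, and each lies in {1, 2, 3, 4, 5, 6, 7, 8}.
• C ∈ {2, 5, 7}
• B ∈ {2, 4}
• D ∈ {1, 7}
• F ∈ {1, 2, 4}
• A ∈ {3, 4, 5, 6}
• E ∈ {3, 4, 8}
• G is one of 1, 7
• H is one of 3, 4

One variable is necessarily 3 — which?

The 8 variables together cover exactly {1, 2, 3, 4, 5, 6, 7, 8} — 8 values for 8 variables — and 6 appears only in A's list, so A = 6.
Among the 7 still-open variables, 5 fits only C (and all 7 values in {1, 2, 3, 4, 5, 7, 8} must be used), so C = 5.
The 6 still-open variables draw from only 6 values {1, 2, 3, 4, 7, 8}, so each is used; only E can be 8, hence E = 8.
Among the 5 still-open variables, 3 fits only H (and all 5 values in {1, 2, 3, 4, 7} must be used), so H = 3.

H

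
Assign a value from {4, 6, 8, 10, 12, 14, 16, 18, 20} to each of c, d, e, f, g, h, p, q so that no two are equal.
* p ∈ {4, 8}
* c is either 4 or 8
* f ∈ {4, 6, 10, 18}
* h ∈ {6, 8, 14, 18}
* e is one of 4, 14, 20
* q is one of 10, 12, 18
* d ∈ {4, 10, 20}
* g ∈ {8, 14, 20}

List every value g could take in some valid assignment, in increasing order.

The 8 variables together cover exactly {4, 6, 8, 10, 12, 14, 18, 20} — 8 values for 8 variables — and 12 appears only in q's list, so q = 12.
The 2 variables c and p are confined to {4, 8}, which locks those values in; drop them from d, e, f, g, h.
The 2 variables e and g are confined to {14, 20}, which locks those values in; drop them from d, h.
d has just one choice, so d = 10. So f can't be 10.
No further eliminations apply; g can still be any of 14, 20.

14, 20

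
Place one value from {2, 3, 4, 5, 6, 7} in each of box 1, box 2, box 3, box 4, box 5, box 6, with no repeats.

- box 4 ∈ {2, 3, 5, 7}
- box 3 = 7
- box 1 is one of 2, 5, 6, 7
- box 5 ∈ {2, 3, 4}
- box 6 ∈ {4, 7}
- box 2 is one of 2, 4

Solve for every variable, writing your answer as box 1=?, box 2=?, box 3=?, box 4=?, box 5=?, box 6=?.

box 3 must be 7 (only option left). Strike 7 from box 1, box 4, box 6.
box 6's domain is down to {4}, so box 6 = 4. So box 2, box 5 can't be 4.
box 2 must be 2 (only option left). So box 1, box 4, box 5 can't be 2.
box 5 has just one choice, so box 5 = 3. So box 4 can't be 3.
That leaves box 4 = 5. So box 1 can't be 5.
That leaves box 1 = 6.

box 1=6, box 2=2, box 3=7, box 4=5, box 5=3, box 6=4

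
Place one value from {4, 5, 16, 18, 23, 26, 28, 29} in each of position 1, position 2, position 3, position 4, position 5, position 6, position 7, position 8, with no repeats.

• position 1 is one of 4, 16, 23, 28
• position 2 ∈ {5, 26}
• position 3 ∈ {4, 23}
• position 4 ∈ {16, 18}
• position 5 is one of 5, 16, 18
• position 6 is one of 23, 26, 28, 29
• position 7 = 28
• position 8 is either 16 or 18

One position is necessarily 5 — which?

position 5

position 7's domain is down to {28}, so position 7 = 28. Eliminate 28 elsewhere: position 1, position 6.
The 7 still-open variables together cover exactly {4, 5, 16, 18, 23, 26, 29} — 7 values for 7 variables — and 29 appears only in position 6's list, so position 6 = 29.
Among the 6 still-open variables, 26 fits only position 2 (and all 6 values in {4, 5, 16, 18, 23, 26} must be used), so position 2 = 26.
Among the 5 still-open variables, 5 fits only position 5 (and all 5 values in {4, 5, 16, 18, 23} must be used), so position 5 = 5.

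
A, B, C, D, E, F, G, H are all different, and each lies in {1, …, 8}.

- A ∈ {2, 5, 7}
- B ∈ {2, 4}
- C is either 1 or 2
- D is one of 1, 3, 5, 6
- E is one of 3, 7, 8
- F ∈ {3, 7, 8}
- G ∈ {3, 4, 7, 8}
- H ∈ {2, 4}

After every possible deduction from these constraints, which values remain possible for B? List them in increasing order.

2, 4

Among the 8 variables, 6 fits only D (and all 8 values in {1, 2, 3, 4, 5, 6, 7, 8} must be used), so D = 6.
Among the 7 still-open variables, 1 fits only C (and all 7 values in {1, 2, 3, 4, 5, 7, 8} must be used), so C = 1.
The 6 still-open variables draw from only 6 values {2, 3, 4, 5, 7, 8}, so each is used; only A can be 5, hence A = 5.
B and H between them cover only {2, 4} — a naked pair. Remove those values from G.
No further eliminations apply; B can still be any of 2, 4.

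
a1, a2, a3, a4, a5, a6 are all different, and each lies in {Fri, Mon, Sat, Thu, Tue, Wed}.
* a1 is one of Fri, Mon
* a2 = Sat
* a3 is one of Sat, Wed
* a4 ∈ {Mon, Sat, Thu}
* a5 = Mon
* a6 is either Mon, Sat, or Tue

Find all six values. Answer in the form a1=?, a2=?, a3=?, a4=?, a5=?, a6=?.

a2 has just one choice, so a2 = Sat. Eliminate Sat elsewhere: a3, a4, a6.
That leaves a3 = Wed.
a5's domain is down to {Mon}, so a5 = Mon. So a1, a4, a6 can't be Mon.
a6's domain is down to {Tue}, so a6 = Tue.
a1 must be Fri (only option left).
a4's domain is down to {Thu}, so a4 = Thu.

a1=Fri, a2=Sat, a3=Wed, a4=Thu, a5=Mon, a6=Tue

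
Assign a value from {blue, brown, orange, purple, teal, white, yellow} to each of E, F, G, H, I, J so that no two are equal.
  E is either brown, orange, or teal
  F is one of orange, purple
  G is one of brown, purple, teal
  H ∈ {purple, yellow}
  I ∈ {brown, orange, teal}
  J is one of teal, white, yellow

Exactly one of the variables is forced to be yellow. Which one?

The 6 variables draw from only 6 values {brown, orange, purple, teal, white, yellow}, so each is used; only J can be white, hence J = white.
The 5 still-open variables together cover exactly {brown, orange, purple, teal, yellow} — 5 values for 5 variables — and yellow appears only in H's list, so H = yellow.

H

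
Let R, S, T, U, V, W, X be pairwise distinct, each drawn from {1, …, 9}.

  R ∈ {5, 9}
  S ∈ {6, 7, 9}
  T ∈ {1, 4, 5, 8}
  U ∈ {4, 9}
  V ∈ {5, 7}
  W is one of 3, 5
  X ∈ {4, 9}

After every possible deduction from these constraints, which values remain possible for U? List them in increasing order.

U and X share exactly the 2 values {4, 9}; by pigeonhole those values go to them, so strike 4, 9 from R, S, T.
R must be 5 (only option left). Strike 5 from T, V, W.
V must be 7 (only option left). Eliminate 7 elsewhere: S.
W has just one choice, so W = 3.
S's domain is down to {6}, so S = 6.
No further eliminations apply; U can still be any of 4, 9.

4, 9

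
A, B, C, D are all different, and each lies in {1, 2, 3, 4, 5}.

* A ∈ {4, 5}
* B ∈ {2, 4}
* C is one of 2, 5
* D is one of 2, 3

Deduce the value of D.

3

The 4 variables together cover exactly {2, 3, 4, 5} — 4 values for 4 variables — and 3 appears only in D's list, so D = 3.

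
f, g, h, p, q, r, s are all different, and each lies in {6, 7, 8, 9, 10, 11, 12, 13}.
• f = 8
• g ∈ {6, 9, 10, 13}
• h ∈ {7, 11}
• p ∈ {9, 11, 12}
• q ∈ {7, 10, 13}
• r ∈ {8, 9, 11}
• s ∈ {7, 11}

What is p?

12

f has just one choice, so f = 8. Remove 8 from r.
h and s share exactly the 2 values {7, 11}; by pigeonhole those values go to them, so strike 7, 11 from p, q, r.
r's domain is down to {9}, so r = 9. Strike 9 from g, p.
So p = 12.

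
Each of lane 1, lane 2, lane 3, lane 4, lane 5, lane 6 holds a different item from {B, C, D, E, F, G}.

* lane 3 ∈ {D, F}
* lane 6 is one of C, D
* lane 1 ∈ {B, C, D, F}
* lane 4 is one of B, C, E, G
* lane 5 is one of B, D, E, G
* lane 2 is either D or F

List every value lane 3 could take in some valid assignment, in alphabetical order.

D, F

lane 2 and lane 3 between them cover only {D, F} — a naked pair. Remove those values from lane 1, lane 5, lane 6.
lane 6 must be C (only option left). So lane 1, lane 4 can't be C.
lane 1 must be B (only option left). Eliminate B elsewhere: lane 4, lane 5.
No further eliminations apply; lane 3 can still be any of D, F.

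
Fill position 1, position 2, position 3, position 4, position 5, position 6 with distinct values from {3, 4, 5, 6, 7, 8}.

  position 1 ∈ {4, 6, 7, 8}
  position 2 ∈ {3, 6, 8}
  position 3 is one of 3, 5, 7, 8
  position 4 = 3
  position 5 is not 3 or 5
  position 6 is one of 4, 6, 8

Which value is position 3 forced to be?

position 4 must be 3 (only option left). So position 2, position 3 can't be 3.
Among the 5 still-open variables, 5 fits only position 3 (and all 5 values in {4, 5, 6, 7, 8} must be used), so position 3 = 5.

5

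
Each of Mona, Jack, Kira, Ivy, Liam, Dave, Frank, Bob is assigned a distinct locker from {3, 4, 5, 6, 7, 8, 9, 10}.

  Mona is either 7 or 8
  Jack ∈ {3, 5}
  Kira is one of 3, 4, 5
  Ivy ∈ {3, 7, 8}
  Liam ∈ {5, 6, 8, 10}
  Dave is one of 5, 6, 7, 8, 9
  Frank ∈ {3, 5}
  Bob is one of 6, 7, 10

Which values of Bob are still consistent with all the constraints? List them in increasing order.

6, 10

Among the 8 variables, 4 fits only Kira (and all 8 values in {3, 4, 5, 6, 7, 8, 9, 10} must be used), so Kira = 4.
The 7 still-open variables draw from only 7 values {3, 5, 6, 7, 8, 9, 10}, so each is used; only Dave can be 9, hence Dave = 9.
Jack and Frank share exactly the 2 values {3, 5}; by pigeonhole those values go to them, so strike 3, 5 from Ivy, Liam.
Mona and Ivy share exactly the 2 values {7, 8}; by pigeonhole those values go to them, so strike 7, 8 from Liam, Bob.
No further eliminations apply; Bob can still be any of 6, 10.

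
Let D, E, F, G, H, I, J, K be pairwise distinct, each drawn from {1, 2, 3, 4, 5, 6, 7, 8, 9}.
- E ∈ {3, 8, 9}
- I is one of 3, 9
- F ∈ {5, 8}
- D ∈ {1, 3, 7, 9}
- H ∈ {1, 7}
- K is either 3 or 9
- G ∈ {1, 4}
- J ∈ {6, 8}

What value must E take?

The 8 variables draw from only 8 values {1, 3, 4, 5, 6, 7, 8, 9}, so each is used; only G can be 4, hence G = 4.
Among the 7 still-open variables, 5 fits only F (and all 7 values in {1, 3, 5, 6, 7, 8, 9} must be used), so F = 5.
The 6 still-open variables together cover exactly {1, 3, 6, 7, 8, 9} — 6 values for 6 variables — and 6 appears only in J's list, so J = 6.
The 5 still-open variables draw from only 5 values {1, 3, 7, 8, 9}, so each is used; only E can be 8, hence E = 8.

8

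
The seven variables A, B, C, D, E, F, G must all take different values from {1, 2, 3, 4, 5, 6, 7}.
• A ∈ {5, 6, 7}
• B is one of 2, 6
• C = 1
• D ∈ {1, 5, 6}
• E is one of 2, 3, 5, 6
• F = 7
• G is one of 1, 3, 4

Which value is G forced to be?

4

C must be 1 (only option left). Remove 1 from D, G.
That leaves F = 7. Remove 7 from A.
Among the 5 still-open variables, 4 fits only G (and all 5 values in {2, 3, 4, 5, 6} must be used), so G = 4.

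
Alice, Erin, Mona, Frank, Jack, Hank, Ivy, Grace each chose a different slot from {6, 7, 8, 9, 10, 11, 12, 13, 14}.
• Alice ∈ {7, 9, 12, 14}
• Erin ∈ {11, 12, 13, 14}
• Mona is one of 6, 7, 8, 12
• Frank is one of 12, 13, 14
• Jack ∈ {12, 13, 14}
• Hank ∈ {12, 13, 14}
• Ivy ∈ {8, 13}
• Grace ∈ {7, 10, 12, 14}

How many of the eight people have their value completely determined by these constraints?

2

Frank, Jack, Hank between them cover only {12, 13, 14} — a naked triple. Remove those values from Alice, Erin, Mona, Ivy, Grace.
Erin's domain is down to {11}, so Erin = 11.
Ivy has just one choice, so Ivy = 8. Eliminate 8 elsewhere: Mona.
Determined: Erin=11, Ivy=8. The other people each still have more than one consistent value. That makes 2.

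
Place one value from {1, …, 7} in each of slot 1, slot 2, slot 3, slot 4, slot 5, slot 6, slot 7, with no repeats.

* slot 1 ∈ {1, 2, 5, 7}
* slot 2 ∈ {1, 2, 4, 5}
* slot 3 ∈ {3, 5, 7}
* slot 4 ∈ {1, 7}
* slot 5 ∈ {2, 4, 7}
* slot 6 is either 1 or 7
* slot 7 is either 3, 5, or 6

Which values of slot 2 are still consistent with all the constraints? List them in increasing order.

The 7 variables together cover exactly {1, 2, 3, 4, 5, 6, 7} — 7 values for 7 variables — and 6 appears only in slot 7's list, so slot 7 = 6.
The 6 still-open variables draw from only 6 values {1, 2, 3, 4, 5, 7}, so each is used; only slot 3 can be 3, hence slot 3 = 3.
The 2 variables slot 4 and slot 6 are confined to {1, 7}, which locks those values in; drop them from slot 1, slot 2, slot 5.
No further eliminations apply; slot 2 can still be any of 2, 4, 5.

2, 4, 5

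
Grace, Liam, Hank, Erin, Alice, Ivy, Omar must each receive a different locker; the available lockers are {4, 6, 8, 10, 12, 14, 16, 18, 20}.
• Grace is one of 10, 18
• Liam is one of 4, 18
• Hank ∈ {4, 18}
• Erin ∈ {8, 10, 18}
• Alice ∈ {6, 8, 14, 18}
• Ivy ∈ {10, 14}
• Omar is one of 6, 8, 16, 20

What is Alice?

6

The 2 variables Liam and Hank are confined to {4, 18}, which locks those values in; drop them from Grace, Erin, Alice.
Grace has just one choice, so Grace = 10. So Erin, Ivy can't be 10.
Erin's domain is down to {8}, so Erin = 8. Eliminate 8 elsewhere: Alice, Omar.
Ivy has just one choice, so Ivy = 14. Strike 14 from Alice.
So Alice = 6.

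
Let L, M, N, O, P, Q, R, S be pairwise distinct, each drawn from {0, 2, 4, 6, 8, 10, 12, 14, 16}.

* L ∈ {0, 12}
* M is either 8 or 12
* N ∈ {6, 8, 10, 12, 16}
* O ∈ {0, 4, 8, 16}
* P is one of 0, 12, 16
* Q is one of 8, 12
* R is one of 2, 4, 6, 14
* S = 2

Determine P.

16

S's domain is down to {2}, so S = 2. Remove 2 from R.
M and Q share exactly the 2 values {8, 12}; by pigeonhole those values go to them, so strike 8, 12 from L, N, O, P.
L has just one choice, so L = 0. So O, P can't be 0.
So P = 16.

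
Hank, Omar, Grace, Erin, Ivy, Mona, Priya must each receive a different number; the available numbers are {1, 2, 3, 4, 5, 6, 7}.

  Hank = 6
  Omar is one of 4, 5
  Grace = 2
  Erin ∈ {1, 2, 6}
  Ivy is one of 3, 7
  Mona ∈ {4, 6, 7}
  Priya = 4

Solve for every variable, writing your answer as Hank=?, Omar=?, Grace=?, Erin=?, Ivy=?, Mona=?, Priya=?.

Hank's domain is down to {6}, so Hank = 6. So Erin, Mona can't be 6.
Grace must be 2 (only option left). Strike 2 from Erin.
Erin has just one choice, so Erin = 1.
Priya has just one choice, so Priya = 4. Eliminate 4 elsewhere: Omar, Mona.
Omar must be 5 (only option left).
That leaves Mona = 7. So Ivy can't be 7.
Ivy must be 3 (only option left).

Hank=6, Omar=5, Grace=2, Erin=1, Ivy=3, Mona=7, Priya=4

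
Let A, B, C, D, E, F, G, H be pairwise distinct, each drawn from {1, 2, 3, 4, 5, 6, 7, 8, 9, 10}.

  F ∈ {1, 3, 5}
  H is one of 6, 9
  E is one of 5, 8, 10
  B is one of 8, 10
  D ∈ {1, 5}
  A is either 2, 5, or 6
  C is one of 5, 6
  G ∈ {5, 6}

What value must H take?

9

Among the 8 variables, 2 fits only A (and all 8 values in {1, 2, 3, 5, 6, 8, 9, 10} must be used), so A = 2.
The 7 still-open variables together cover exactly {1, 3, 5, 6, 8, 9, 10} — 7 values for 7 variables — and 3 appears only in F's list, so F = 3.
The 6 still-open variables draw from only 6 values {1, 5, 6, 8, 9, 10}, so each is used; only D can be 1, hence D = 1.
Among the 5 still-open variables, 9 fits only H (and all 5 values in {5, 6, 8, 9, 10} must be used), so H = 9.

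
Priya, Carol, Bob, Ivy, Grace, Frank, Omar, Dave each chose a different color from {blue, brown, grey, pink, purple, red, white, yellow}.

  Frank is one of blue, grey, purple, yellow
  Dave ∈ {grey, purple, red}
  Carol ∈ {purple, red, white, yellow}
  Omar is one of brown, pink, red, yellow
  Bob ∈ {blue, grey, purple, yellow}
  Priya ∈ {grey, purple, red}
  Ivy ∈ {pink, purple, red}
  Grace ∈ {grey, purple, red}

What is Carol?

The 8 variables draw from only 8 values {blue, brown, grey, pink, purple, red, white, yellow}, so each is used; only Omar can be brown, hence Omar = brown.
The 7 still-open variables draw from only 7 values {blue, grey, pink, purple, red, white, yellow}, so each is used; only Ivy can be pink, hence Ivy = pink.
Among the 6 still-open variables, white fits only Carol (and all 6 values in {blue, grey, purple, red, white, yellow} must be used), so Carol = white.

white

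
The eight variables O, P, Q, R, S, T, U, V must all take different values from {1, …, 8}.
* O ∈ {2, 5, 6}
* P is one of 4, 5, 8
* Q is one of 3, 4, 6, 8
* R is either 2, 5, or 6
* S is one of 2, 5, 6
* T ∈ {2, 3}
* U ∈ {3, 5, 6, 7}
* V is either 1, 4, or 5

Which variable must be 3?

T

Among the 8 variables, 1 fits only V (and all 8 values in {1, 2, 3, 4, 5, 6, 7, 8} must be used), so V = 1.
The 7 still-open variables draw from only 7 values {2, 3, 4, 5, 6, 7, 8}, so each is used; only U can be 7, hence U = 7.
The 3 variables O, R, S are confined to {2, 5, 6}, which locks those values in; drop them from P, Q, T.
So 3 goes to T.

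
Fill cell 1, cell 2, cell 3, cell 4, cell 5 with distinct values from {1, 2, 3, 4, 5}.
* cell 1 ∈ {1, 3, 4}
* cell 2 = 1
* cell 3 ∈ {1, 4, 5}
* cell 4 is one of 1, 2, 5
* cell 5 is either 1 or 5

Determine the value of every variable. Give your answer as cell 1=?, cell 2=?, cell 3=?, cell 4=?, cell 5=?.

cell 1=3, cell 2=1, cell 3=4, cell 4=2, cell 5=5

cell 2 has just one choice, so cell 2 = 1. Strike 1 from cell 1, cell 3, cell 4, cell 5.
That leaves cell 5 = 5. Remove 5 from cell 3, cell 4.
cell 3's domain is down to {4}, so cell 3 = 4. Eliminate 4 elsewhere: cell 1.
cell 4 has just one choice, so cell 4 = 2.
cell 1's domain is down to {3}, so cell 1 = 3.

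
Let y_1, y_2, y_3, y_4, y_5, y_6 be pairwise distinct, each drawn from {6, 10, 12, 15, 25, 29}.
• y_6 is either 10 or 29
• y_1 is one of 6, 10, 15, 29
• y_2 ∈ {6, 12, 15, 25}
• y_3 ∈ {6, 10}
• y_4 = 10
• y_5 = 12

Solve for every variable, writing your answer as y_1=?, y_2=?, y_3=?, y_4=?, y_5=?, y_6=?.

y_1=15, y_2=25, y_3=6, y_4=10, y_5=12, y_6=29

y_4 must be 10 (only option left). Remove 10 from y_1, y_3, y_6.
y_5's domain is down to {12}, so y_5 = 12. Eliminate 12 elsewhere: y_2.
That leaves y_6 = 29. So y_1 can't be 29.
y_3 must be 6 (only option left). So y_1, y_2 can't be 6.
y_1 must be 15 (only option left). Remove 15 from y_2.
y_2's domain is down to {25}, so y_2 = 25.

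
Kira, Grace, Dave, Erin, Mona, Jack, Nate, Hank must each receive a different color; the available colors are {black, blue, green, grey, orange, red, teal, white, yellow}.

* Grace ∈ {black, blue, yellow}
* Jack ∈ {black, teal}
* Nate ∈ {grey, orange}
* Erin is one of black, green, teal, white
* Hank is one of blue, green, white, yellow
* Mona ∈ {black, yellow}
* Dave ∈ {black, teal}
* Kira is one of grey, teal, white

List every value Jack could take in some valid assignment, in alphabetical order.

Among the 8 variables, orange fits only Nate (and all 8 values in {black, blue, green, grey, orange, teal, white, yellow} must be used), so Nate = orange.
The 7 still-open variables together cover exactly {black, blue, green, grey, teal, white, yellow} — 7 values for 7 variables — and grey appears only in Kira's list, so Kira = grey.
Dave and Jack between them cover only {black, teal} — a naked pair. Remove those values from Grace, Erin, Mona.
Mona must be yellow (only option left). So Grace, Hank can't be yellow.
Grace's domain is down to {blue}, so Grace = blue. Eliminate blue elsewhere: Hank.
No further eliminations apply; Jack can still be any of black, teal.

black, teal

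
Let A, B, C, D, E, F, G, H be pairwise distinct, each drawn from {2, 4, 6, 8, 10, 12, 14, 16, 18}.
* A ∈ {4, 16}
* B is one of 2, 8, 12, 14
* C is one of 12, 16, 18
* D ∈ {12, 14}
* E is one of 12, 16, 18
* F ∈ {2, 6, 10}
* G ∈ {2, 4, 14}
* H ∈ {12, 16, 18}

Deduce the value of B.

C, E, H share exactly the 3 values {12, 16, 18}; by pigeonhole those values go to them, so strike 12, 16, 18 from A, B, D.
A's domain is down to {4}, so A = 4. Remove 4 from G.
D has just one choice, so D = 14. So B, G can't be 14.
G has just one choice, so G = 2. Remove 2 from B, F.
So B = 8.

8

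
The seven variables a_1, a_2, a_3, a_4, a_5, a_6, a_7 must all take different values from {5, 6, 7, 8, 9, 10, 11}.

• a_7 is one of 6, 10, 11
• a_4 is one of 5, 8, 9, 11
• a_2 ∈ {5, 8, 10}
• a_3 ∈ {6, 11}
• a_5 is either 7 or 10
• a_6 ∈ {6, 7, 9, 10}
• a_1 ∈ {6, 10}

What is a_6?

9

The 3 variables a_1, a_3, a_7 are confined to {6, 10, 11}, which locks those values in; drop them from a_2, a_4, a_5, a_6.
a_5 must be 7 (only option left). Eliminate 7 elsewhere: a_6.
So a_6 = 9.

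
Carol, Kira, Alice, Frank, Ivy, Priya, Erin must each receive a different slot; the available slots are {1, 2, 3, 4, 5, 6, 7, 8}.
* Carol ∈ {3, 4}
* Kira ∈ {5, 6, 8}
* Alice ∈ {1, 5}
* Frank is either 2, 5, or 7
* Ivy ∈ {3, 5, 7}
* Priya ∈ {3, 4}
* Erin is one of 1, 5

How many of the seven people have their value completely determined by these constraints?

Carol and Priya share exactly the 2 values {3, 4}; by pigeonhole those values go to them, so strike 3, 4 from Ivy.
Alice and Erin between them cover only {1, 5} — a naked pair. Remove those values from Kira, Frank, Ivy.
Ivy must be 7 (only option left). Remove 7 from Frank.
Frank's domain is down to {2}, so Frank = 2.
Determined: Frank=2, Ivy=7. The other people each still have more than one consistent value. That makes 2.

2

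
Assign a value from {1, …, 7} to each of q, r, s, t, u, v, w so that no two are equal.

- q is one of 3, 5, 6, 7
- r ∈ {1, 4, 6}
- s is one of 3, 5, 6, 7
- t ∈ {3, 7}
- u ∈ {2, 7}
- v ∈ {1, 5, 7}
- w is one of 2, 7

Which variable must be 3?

The 7 variables draw from only 7 values {1, 2, 3, 4, 5, 6, 7}, so each is used; only r can be 4, hence r = 4.
Among the 6 still-open variables, 1 fits only v (and all 6 values in {1, 2, 3, 5, 6, 7} must be used), so v = 1.
u and w share exactly the 2 values {2, 7}; by pigeonhole those values go to them, so strike 2, 7 from q, s, t.
So 3 goes to t.

t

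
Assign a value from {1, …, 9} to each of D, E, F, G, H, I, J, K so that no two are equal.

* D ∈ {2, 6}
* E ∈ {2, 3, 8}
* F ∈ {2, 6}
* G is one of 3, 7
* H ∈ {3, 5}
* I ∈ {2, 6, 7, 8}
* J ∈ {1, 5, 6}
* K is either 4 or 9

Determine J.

The 2 variables D and F are confined to {2, 6}, which locks those values in; drop them from E, I, J.
E, G, I between them cover only {3, 7, 8} — a naked triple. Remove those values from H.
H's domain is down to {5}, so H = 5. So J can't be 5.
So J = 1.

1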